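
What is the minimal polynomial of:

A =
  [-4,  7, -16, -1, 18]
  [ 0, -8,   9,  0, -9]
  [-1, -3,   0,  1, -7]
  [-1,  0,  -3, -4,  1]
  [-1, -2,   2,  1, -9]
x^3 + 15*x^2 + 75*x + 125

The characteristic polynomial is χ_A(x) = (x + 5)^5, so the eigenvalues are known. The minimal polynomial is
  m_A(x) = Π_λ (x − λ)^{k_λ}
where k_λ is the size of the *largest* Jordan block for λ (equivalently, the smallest k with (A − λI)^k v = 0 for every generalised eigenvector v of λ).

  λ = -5: largest Jordan block has size 3, contributing (x + 5)^3

So m_A(x) = (x + 5)^3 = x^3 + 15*x^2 + 75*x + 125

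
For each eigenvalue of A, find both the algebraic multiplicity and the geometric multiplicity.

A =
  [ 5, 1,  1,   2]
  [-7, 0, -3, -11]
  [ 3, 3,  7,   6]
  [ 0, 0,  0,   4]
λ = 4: alg = 4, geom = 2

Step 1 — factor the characteristic polynomial to read off the algebraic multiplicities:
  χ_A(x) = (x - 4)^4

Step 2 — compute geometric multiplicities via the rank-nullity identity g(λ) = n − rank(A − λI):
  rank(A − (4)·I) = 2, so dim ker(A − (4)·I) = n − 2 = 2

Summary:
  λ = 4: algebraic multiplicity = 4, geometric multiplicity = 2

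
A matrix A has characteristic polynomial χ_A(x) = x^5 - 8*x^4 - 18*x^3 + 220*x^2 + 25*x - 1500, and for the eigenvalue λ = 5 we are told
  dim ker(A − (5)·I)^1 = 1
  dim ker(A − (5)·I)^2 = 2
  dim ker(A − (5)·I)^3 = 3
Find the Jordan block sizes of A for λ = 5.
Block sizes for λ = 5: [3]

From the dimensions of kernels of powers, the number of Jordan blocks of size at least j is d_j − d_{j−1} where d_j = dim ker(N^j) (with d_0 = 0). Computing the differences gives [1, 1, 1].
The number of blocks of size exactly k is (#blocks of size ≥ k) − (#blocks of size ≥ k + 1), so the partition is: 1 block(s) of size 3.
In nonincreasing order the block sizes are [3].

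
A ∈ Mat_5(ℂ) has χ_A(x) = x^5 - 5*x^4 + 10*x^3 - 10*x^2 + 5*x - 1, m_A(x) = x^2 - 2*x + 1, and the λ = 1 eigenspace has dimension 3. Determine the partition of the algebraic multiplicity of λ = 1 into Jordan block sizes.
Block sizes for λ = 1: [2, 2, 1]

Step 1 — from the characteristic polynomial, algebraic multiplicity of λ = 1 is 5. From dim ker(A − (1)·I) = 3, there are exactly 3 Jordan blocks for λ = 1.
Step 2 — from the minimal polynomial, the factor (x − 1)^2 tells us the largest block for λ = 1 has size 2.
Step 3 — with total size 5, 3 blocks, and largest block 2, the block sizes (in nonincreasing order) are [2, 2, 1].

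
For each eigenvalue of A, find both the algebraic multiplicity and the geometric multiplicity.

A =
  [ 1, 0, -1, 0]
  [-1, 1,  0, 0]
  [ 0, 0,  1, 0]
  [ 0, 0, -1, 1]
λ = 1: alg = 4, geom = 2

Step 1 — factor the characteristic polynomial to read off the algebraic multiplicities:
  χ_A(x) = (x - 1)^4

Step 2 — compute geometric multiplicities via the rank-nullity identity g(λ) = n − rank(A − λI):
  rank(A − (1)·I) = 2, so dim ker(A − (1)·I) = n − 2 = 2

Summary:
  λ = 1: algebraic multiplicity = 4, geometric multiplicity = 2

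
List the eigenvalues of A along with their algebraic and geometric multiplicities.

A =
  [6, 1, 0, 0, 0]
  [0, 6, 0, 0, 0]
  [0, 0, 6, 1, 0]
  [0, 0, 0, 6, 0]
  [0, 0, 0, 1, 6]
λ = 6: alg = 5, geom = 3

Step 1 — factor the characteristic polynomial to read off the algebraic multiplicities:
  χ_A(x) = (x - 6)^5

Step 2 — compute geometric multiplicities via the rank-nullity identity g(λ) = n − rank(A − λI):
  rank(A − (6)·I) = 2, so dim ker(A − (6)·I) = n − 2 = 3

Summary:
  λ = 6: algebraic multiplicity = 5, geometric multiplicity = 3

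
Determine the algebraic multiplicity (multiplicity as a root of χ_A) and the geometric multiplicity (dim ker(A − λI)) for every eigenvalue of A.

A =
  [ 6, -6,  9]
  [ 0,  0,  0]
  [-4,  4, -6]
λ = 0: alg = 3, geom = 2

Step 1 — factor the characteristic polynomial to read off the algebraic multiplicities:
  χ_A(x) = x^3

Step 2 — compute geometric multiplicities via the rank-nullity identity g(λ) = n − rank(A − λI):
  rank(A − (0)·I) = 1, so dim ker(A − (0)·I) = n − 1 = 2

Summary:
  λ = 0: algebraic multiplicity = 3, geometric multiplicity = 2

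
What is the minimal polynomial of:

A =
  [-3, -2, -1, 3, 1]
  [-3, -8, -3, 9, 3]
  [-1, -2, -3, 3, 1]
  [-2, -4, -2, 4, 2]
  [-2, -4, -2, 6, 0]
x^2 + 4*x + 4

The characteristic polynomial is χ_A(x) = (x + 2)^5, so the eigenvalues are known. The minimal polynomial is
  m_A(x) = Π_λ (x − λ)^{k_λ}
where k_λ is the size of the *largest* Jordan block for λ (equivalently, the smallest k with (A − λI)^k v = 0 for every generalised eigenvector v of λ).

  λ = -2: largest Jordan block has size 2, contributing (x + 2)^2

So m_A(x) = (x + 2)^2 = x^2 + 4*x + 4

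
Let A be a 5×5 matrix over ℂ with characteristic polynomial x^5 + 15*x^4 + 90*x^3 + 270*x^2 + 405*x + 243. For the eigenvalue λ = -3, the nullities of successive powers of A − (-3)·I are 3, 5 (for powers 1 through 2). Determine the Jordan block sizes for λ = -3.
Block sizes for λ = -3: [2, 2, 1]

From the dimensions of kernels of powers, the number of Jordan blocks of size at least j is d_j − d_{j−1} where d_j = dim ker(N^j) (with d_0 = 0). Computing the differences gives [3, 2].
The number of blocks of size exactly k is (#blocks of size ≥ k) − (#blocks of size ≥ k + 1), so the partition is: 1 block(s) of size 1, 2 block(s) of size 2.
In nonincreasing order the block sizes are [2, 2, 1].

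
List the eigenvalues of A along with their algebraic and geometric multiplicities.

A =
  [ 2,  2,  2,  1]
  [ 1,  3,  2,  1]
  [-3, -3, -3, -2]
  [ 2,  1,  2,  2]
λ = 1: alg = 4, geom = 2

Step 1 — factor the characteristic polynomial to read off the algebraic multiplicities:
  χ_A(x) = (x - 1)^4

Step 2 — compute geometric multiplicities via the rank-nullity identity g(λ) = n − rank(A − λI):
  rank(A − (1)·I) = 2, so dim ker(A − (1)·I) = n − 2 = 2

Summary:
  λ = 1: algebraic multiplicity = 4, geometric multiplicity = 2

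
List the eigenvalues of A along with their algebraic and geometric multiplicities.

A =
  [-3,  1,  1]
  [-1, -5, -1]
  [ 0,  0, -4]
λ = -4: alg = 3, geom = 2

Step 1 — factor the characteristic polynomial to read off the algebraic multiplicities:
  χ_A(x) = (x + 4)^3

Step 2 — compute geometric multiplicities via the rank-nullity identity g(λ) = n − rank(A − λI):
  rank(A − (-4)·I) = 1, so dim ker(A − (-4)·I) = n − 1 = 2

Summary:
  λ = -4: algebraic multiplicity = 3, geometric multiplicity = 2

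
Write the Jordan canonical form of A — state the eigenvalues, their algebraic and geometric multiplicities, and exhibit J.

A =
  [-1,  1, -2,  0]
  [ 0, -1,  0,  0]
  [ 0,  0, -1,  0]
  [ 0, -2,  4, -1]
J_2(-1) ⊕ J_1(-1) ⊕ J_1(-1)

The characteristic polynomial is
  det(x·I − A) = x^4 + 4*x^3 + 6*x^2 + 4*x + 1 = (x + 1)^4

Eigenvalues and multiplicities (the geometric multiplicity of λ is n − rank(A − λI), which equals the number of Jordan blocks for λ):
  λ = -1: algebraic multiplicity = 4, geometric multiplicity = 3

Determining the block sizes for each eigenvalue:
  λ = -1: 3 blocks summing to 4 forces exactly one block of size 2 and the rest size 1 → block sizes [2, 1, 1]

Assembling the blocks gives a Jordan form
J =
  [-1,  1,  0,  0]
  [ 0, -1,  0,  0]
  [ 0,  0, -1,  0]
  [ 0,  0,  0, -1]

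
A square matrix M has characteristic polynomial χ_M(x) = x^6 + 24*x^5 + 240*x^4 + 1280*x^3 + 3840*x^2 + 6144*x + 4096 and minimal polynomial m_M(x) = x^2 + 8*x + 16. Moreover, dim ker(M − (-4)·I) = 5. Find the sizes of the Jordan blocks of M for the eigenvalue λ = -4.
Block sizes for λ = -4: [2, 1, 1, 1, 1]

Step 1 — from the characteristic polynomial, algebraic multiplicity of λ = -4 is 6. From dim ker(M − (-4)·I) = 5, there are exactly 5 Jordan blocks for λ = -4.
Step 2 — from the minimal polynomial, the factor (x + 4)^2 tells us the largest block for λ = -4 has size 2.
Step 3 — with total size 6, 5 blocks, and largest block 2, the block sizes (in nonincreasing order) are [2, 1, 1, 1, 1].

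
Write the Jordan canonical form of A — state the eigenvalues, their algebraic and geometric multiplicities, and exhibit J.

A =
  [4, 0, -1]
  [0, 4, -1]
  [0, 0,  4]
J_2(4) ⊕ J_1(4)

The characteristic polynomial is
  det(x·I − A) = x^3 - 12*x^2 + 48*x - 64 = (x - 4)^3

Eigenvalues and multiplicities (the geometric multiplicity of λ is n − rank(A − λI), which equals the number of Jordan blocks for λ):
  λ = 4: algebraic multiplicity = 3, geometric multiplicity = 2

Determining the block sizes for each eigenvalue:
  λ = 4: 2 blocks summing to 3 forces exactly one block of size 2 and the rest size 1 → block sizes [2, 1]

Assembling the blocks gives a Jordan form
J =
  [4, 1, 0]
  [0, 4, 0]
  [0, 0, 4]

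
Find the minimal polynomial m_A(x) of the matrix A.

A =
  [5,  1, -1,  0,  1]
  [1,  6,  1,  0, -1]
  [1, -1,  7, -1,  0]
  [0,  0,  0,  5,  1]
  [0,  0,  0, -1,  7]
x^3 - 18*x^2 + 108*x - 216

The characteristic polynomial is χ_A(x) = (x - 6)^5, so the eigenvalues are known. The minimal polynomial is
  m_A(x) = Π_λ (x − λ)^{k_λ}
where k_λ is the size of the *largest* Jordan block for λ (equivalently, the smallest k with (A − λI)^k v = 0 for every generalised eigenvector v of λ).

  λ = 6: largest Jordan block has size 3, contributing (x − 6)^3

So m_A(x) = (x - 6)^3 = x^3 - 18*x^2 + 108*x - 216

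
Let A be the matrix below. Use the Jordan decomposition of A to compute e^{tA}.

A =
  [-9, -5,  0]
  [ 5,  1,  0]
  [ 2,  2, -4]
e^{tA} =
  [-5*t*exp(-4*t) + exp(-4*t), -5*t*exp(-4*t), 0]
  [5*t*exp(-4*t), 5*t*exp(-4*t) + exp(-4*t), 0]
  [2*t*exp(-4*t), 2*t*exp(-4*t), exp(-4*t)]

Strategy: write A = P · J · P⁻¹ where J is a Jordan canonical form, so e^{tA} = P · e^{tJ} · P⁻¹, and e^{tJ} can be computed block-by-block.

A has Jordan form
J =
  [-4,  1,  0]
  [ 0, -4,  0]
  [ 0,  0, -4]
(up to reordering of blocks).

Per-block formulas:
  For a 2×2 Jordan block J_2(-4): exp(t · J_2(-4)) = e^(-4t)·(I + t·N), where N is the 2×2 nilpotent shift.
  For a 1×1 block at λ = -4: exp(t · [-4]) = [e^(-4t)].

After assembling e^{tJ} and conjugating by P, we get:

e^{tA} =
  [-5*t*exp(-4*t) + exp(-4*t), -5*t*exp(-4*t), 0]
  [5*t*exp(-4*t), 5*t*exp(-4*t) + exp(-4*t), 0]
  [2*t*exp(-4*t), 2*t*exp(-4*t), exp(-4*t)]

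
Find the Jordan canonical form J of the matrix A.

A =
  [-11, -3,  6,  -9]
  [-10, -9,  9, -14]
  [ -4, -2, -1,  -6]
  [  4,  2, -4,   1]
J_3(-5) ⊕ J_1(-5)

The characteristic polynomial is
  det(x·I − A) = x^4 + 20*x^3 + 150*x^2 + 500*x + 625 = (x + 5)^4

Eigenvalues and multiplicities (the geometric multiplicity of λ is n − rank(A − λI), which equals the number of Jordan blocks for λ):
  λ = -5: algebraic multiplicity = 4, geometric multiplicity = 2

Determining the block sizes for each eigenvalue:
  λ = -5: with am = 4 and gm = 2, the partition is not yet determined (e.g. several partitions of 4 into 2 parts exist). Let N = A − (-5)·I. Computing rank(N^1) = 2, rank(N^2) = 1, rank(N^3) = 0; the number of blocks of size ≥ j is rank(N^{j−1}) − rank(N^j), giving [2, 1, 1]. So we have 1 block(s) of size 3, 1 block(s) of size 1 → block sizes [3, 1]

Assembling the blocks gives a Jordan form
J =
  [-5,  1,  0,  0]
  [ 0, -5,  1,  0]
  [ 0,  0, -5,  0]
  [ 0,  0,  0, -5]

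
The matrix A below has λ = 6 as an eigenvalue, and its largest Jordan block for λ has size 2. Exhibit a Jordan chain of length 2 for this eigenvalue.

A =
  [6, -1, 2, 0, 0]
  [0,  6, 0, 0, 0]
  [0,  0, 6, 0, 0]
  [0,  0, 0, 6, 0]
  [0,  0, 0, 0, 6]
A Jordan chain for λ = 6 of length 2:
v_1 = (-1, 0, 0, 0, 0)ᵀ
v_2 = (0, 1, 0, 0, 0)ᵀ

Let N = A − (6)·I. We want v_2 with N^2 v_2 = 0 but N^1 v_2 ≠ 0; then v_{j-1} := N · v_j for j = 2, …, 2.

Pick v_2 = (0, 1, 0, 0, 0)ᵀ.
Then v_1 = N · v_2 = (-1, 0, 0, 0, 0)ᵀ.

Sanity check: (A − (6)·I) v_1 = (0, 0, 0, 0, 0)ᵀ = 0. ✓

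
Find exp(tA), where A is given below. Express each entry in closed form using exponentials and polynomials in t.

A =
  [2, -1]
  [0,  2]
e^{tA} =
  [exp(2*t), -t*exp(2*t)]
  [0, exp(2*t)]

Strategy: write A = P · J · P⁻¹ where J is a Jordan canonical form, so e^{tA} = P · e^{tJ} · P⁻¹, and e^{tJ} can be computed block-by-block.

A has Jordan form
J =
  [2, 1]
  [0, 2]
(up to reordering of blocks).

Per-block formulas:
  For a 2×2 Jordan block J_2(2): exp(t · J_2(2)) = e^(2t)·(I + t·N), where N is the 2×2 nilpotent shift.

After assembling e^{tJ} and conjugating by P, we get:

e^{tA} =
  [exp(2*t), -t*exp(2*t)]
  [0, exp(2*t)]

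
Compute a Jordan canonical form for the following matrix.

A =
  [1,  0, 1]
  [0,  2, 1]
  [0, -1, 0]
J_3(1)

The characteristic polynomial is
  det(x·I − A) = x^3 - 3*x^2 + 3*x - 1 = (x - 1)^3

Eigenvalues and multiplicities (the geometric multiplicity of λ is n − rank(A − λI), which equals the number of Jordan blocks for λ):
  λ = 1: algebraic multiplicity = 3, geometric multiplicity = 1

Determining the block sizes for each eigenvalue:
  λ = 1: one block (gm = 1), so the single block has size am = 3 → block sizes [3]

Assembling the blocks gives a Jordan form
J =
  [1, 1, 0]
  [0, 1, 1]
  [0, 0, 1]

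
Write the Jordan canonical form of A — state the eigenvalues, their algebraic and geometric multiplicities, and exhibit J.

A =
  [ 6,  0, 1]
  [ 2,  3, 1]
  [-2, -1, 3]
J_3(4)

The characteristic polynomial is
  det(x·I − A) = x^3 - 12*x^2 + 48*x - 64 = (x - 4)^3

Eigenvalues and multiplicities (the geometric multiplicity of λ is n − rank(A − λI), which equals the number of Jordan blocks for λ):
  λ = 4: algebraic multiplicity = 3, geometric multiplicity = 1

Determining the block sizes for each eigenvalue:
  λ = 4: one block (gm = 1), so the single block has size am = 3 → block sizes [3]

Assembling the blocks gives a Jordan form
J =
  [4, 1, 0]
  [0, 4, 1]
  [0, 0, 4]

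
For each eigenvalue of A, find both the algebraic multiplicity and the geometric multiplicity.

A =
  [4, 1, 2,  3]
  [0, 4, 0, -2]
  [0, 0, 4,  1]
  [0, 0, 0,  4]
λ = 4: alg = 4, geom = 2

Step 1 — factor the characteristic polynomial to read off the algebraic multiplicities:
  χ_A(x) = (x - 4)^4

Step 2 — compute geometric multiplicities via the rank-nullity identity g(λ) = n − rank(A − λI):
  rank(A − (4)·I) = 2, so dim ker(A − (4)·I) = n − 2 = 2

Summary:
  λ = 4: algebraic multiplicity = 4, geometric multiplicity = 2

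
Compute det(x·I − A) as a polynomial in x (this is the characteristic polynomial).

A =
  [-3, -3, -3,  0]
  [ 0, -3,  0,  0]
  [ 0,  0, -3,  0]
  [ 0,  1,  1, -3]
x^4 + 12*x^3 + 54*x^2 + 108*x + 81

Expanding det(x·I − A) (e.g. by cofactor expansion or by noting that A is similar to its Jordan form J, which has the same characteristic polynomial as A) gives
  χ_A(x) = x^4 + 12*x^3 + 54*x^2 + 108*x + 81
which factors as (x + 3)^4. The eigenvalues (with algebraic multiplicities) are λ = -3 with multiplicity 4.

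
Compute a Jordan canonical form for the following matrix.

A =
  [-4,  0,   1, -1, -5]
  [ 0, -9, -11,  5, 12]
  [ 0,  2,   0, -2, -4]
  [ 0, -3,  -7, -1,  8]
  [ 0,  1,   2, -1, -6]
J_3(-4) ⊕ J_2(-4)

The characteristic polynomial is
  det(x·I − A) = x^5 + 20*x^4 + 160*x^3 + 640*x^2 + 1280*x + 1024 = (x + 4)^5

Eigenvalues and multiplicities (the geometric multiplicity of λ is n − rank(A − λI), which equals the number of Jordan blocks for λ):
  λ = -4: algebraic multiplicity = 5, geometric multiplicity = 2

Determining the block sizes for each eigenvalue:
  λ = -4: with am = 5 and gm = 2, the partition is not yet determined (e.g. several partitions of 5 into 2 parts exist). Let N = A − (-4)·I. Computing rank(N^1) = 3, rank(N^2) = 1, rank(N^3) = 0; the number of blocks of size ≥ j is rank(N^{j−1}) − rank(N^j), giving [2, 2, 1]. So we have 1 block(s) of size 3, 1 block(s) of size 2 → block sizes [3, 2]

Assembling the blocks gives a Jordan form
J =
  [-4,  1,  0,  0,  0]
  [ 0, -4,  1,  0,  0]
  [ 0,  0, -4,  0,  0]
  [ 0,  0,  0, -4,  1]
  [ 0,  0,  0,  0, -4]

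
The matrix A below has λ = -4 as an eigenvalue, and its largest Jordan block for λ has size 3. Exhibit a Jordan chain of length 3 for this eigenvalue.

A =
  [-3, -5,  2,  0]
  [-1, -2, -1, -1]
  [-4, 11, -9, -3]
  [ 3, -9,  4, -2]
A Jordan chain for λ = -4 of length 3:
v_1 = (-2, -2, -4, 2)ᵀ
v_2 = (1, -1, -4, 3)ᵀ
v_3 = (1, 0, 0, 0)ᵀ

Let N = A − (-4)·I. We want v_3 with N^3 v_3 = 0 but N^2 v_3 ≠ 0; then v_{j-1} := N · v_j for j = 3, …, 2.

Pick v_3 = (1, 0, 0, 0)ᵀ.
Then v_2 = N · v_3 = (1, -1, -4, 3)ᵀ.
Then v_1 = N · v_2 = (-2, -2, -4, 2)ᵀ.

Sanity check: (A − (-4)·I) v_1 = (0, 0, 0, 0)ᵀ = 0. ✓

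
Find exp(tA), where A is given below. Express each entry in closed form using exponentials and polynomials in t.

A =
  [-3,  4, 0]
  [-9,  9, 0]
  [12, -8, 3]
e^{tA} =
  [-6*t*exp(3*t) + exp(3*t), 4*t*exp(3*t), 0]
  [-9*t*exp(3*t), 6*t*exp(3*t) + exp(3*t), 0]
  [12*t*exp(3*t), -8*t*exp(3*t), exp(3*t)]

Strategy: write A = P · J · P⁻¹ where J is a Jordan canonical form, so e^{tA} = P · e^{tJ} · P⁻¹, and e^{tJ} can be computed block-by-block.

A has Jordan form
J =
  [3, 1, 0]
  [0, 3, 0]
  [0, 0, 3]
(up to reordering of blocks).

Per-block formulas:
  For a 2×2 Jordan block J_2(3): exp(t · J_2(3)) = e^(3t)·(I + t·N), where N is the 2×2 nilpotent shift.
  For a 1×1 block at λ = 3: exp(t · [3]) = [e^(3t)].

After assembling e^{tJ} and conjugating by P, we get:

e^{tA} =
  [-6*t*exp(3*t) + exp(3*t), 4*t*exp(3*t), 0]
  [-9*t*exp(3*t), 6*t*exp(3*t) + exp(3*t), 0]
  [12*t*exp(3*t), -8*t*exp(3*t), exp(3*t)]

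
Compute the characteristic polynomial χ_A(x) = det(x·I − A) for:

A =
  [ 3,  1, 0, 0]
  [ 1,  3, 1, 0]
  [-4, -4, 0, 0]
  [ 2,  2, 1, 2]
x^4 - 8*x^3 + 24*x^2 - 32*x + 16

Expanding det(x·I − A) (e.g. by cofactor expansion or by noting that A is similar to its Jordan form J, which has the same characteristic polynomial as A) gives
  χ_A(x) = x^4 - 8*x^3 + 24*x^2 - 32*x + 16
which factors as (x - 2)^4. The eigenvalues (with algebraic multiplicities) are λ = 2 with multiplicity 4.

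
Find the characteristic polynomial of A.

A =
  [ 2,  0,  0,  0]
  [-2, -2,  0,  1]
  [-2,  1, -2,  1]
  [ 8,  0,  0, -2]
x^4 + 4*x^3 - 16*x - 16

Expanding det(x·I − A) (e.g. by cofactor expansion or by noting that A is similar to its Jordan form J, which has the same characteristic polynomial as A) gives
  χ_A(x) = x^4 + 4*x^3 - 16*x - 16
which factors as (x - 2)*(x + 2)^3. The eigenvalues (with algebraic multiplicities) are λ = -2 with multiplicity 3, λ = 2 with multiplicity 1.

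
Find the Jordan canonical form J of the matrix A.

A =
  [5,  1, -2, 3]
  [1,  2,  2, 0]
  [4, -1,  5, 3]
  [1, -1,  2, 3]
J_2(3) ⊕ J_1(3) ⊕ J_1(6)

The characteristic polynomial is
  det(x·I − A) = x^4 - 15*x^3 + 81*x^2 - 189*x + 162 = (x - 6)*(x - 3)^3

Eigenvalues and multiplicities (the geometric multiplicity of λ is n − rank(A − λI), which equals the number of Jordan blocks for λ):
  λ = 3: algebraic multiplicity = 3, geometric multiplicity = 2
  λ = 6: algebraic multiplicity = 1, geometric multiplicity = 1

Determining the block sizes for each eigenvalue:
  λ = 3: 2 blocks summing to 3 forces exactly one block of size 2 and the rest size 1 → block sizes [2, 1]
  λ = 6: one block (gm = 1), so the single block has size am = 1 → block sizes [1]

Assembling the blocks gives a Jordan form
J =
  [3, 1, 0, 0]
  [0, 3, 0, 0]
  [0, 0, 3, 0]
  [0, 0, 0, 6]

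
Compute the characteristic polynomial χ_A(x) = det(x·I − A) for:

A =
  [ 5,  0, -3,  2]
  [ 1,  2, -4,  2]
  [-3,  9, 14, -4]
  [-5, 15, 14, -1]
x^4 - 20*x^3 + 150*x^2 - 500*x + 625

Expanding det(x·I − A) (e.g. by cofactor expansion or by noting that A is similar to its Jordan form J, which has the same characteristic polynomial as A) gives
  χ_A(x) = x^4 - 20*x^3 + 150*x^2 - 500*x + 625
which factors as (x - 5)^4. The eigenvalues (with algebraic multiplicities) are λ = 5 with multiplicity 4.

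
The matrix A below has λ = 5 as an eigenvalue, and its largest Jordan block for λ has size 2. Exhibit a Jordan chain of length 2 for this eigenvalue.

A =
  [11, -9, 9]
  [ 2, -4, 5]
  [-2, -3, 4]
A Jordan chain for λ = 5 of length 2:
v_1 = (9, -3, -9)ᵀ
v_2 = (3, 1, 0)ᵀ

Let N = A − (5)·I. We want v_2 with N^2 v_2 = 0 but N^1 v_2 ≠ 0; then v_{j-1} := N · v_j for j = 2, …, 2.

Pick v_2 = (3, 1, 0)ᵀ.
Then v_1 = N · v_2 = (9, -3, -9)ᵀ.

Sanity check: (A − (5)·I) v_1 = (0, 0, 0)ᵀ = 0. ✓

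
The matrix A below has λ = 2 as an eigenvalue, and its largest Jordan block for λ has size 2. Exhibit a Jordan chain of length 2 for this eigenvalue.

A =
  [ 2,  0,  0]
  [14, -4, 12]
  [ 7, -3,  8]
A Jordan chain for λ = 2 of length 2:
v_1 = (0, 14, 7)ᵀ
v_2 = (1, 0, 0)ᵀ

Let N = A − (2)·I. We want v_2 with N^2 v_2 = 0 but N^1 v_2 ≠ 0; then v_{j-1} := N · v_j for j = 2, …, 2.

Pick v_2 = (1, 0, 0)ᵀ.
Then v_1 = N · v_2 = (0, 14, 7)ᵀ.

Sanity check: (A − (2)·I) v_1 = (0, 0, 0)ᵀ = 0. ✓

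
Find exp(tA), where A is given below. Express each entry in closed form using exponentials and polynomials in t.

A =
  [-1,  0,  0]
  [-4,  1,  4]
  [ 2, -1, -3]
e^{tA} =
  [exp(-t), 0, 0]
  [-4*t*exp(-t), 2*t*exp(-t) + exp(-t), 4*t*exp(-t)]
  [2*t*exp(-t), -t*exp(-t), -2*t*exp(-t) + exp(-t)]

Strategy: write A = P · J · P⁻¹ where J is a Jordan canonical form, so e^{tA} = P · e^{tJ} · P⁻¹, and e^{tJ} can be computed block-by-block.

A has Jordan form
J =
  [-1,  1,  0]
  [ 0, -1,  0]
  [ 0,  0, -1]
(up to reordering of blocks).

Per-block formulas:
  For a 2×2 Jordan block J_2(-1): exp(t · J_2(-1)) = e^(-1t)·(I + t·N), where N is the 2×2 nilpotent shift.
  For a 1×1 block at λ = -1: exp(t · [-1]) = [e^(-1t)].

After assembling e^{tJ} and conjugating by P, we get:

e^{tA} =
  [exp(-t), 0, 0]
  [-4*t*exp(-t), 2*t*exp(-t) + exp(-t), 4*t*exp(-t)]
  [2*t*exp(-t), -t*exp(-t), -2*t*exp(-t) + exp(-t)]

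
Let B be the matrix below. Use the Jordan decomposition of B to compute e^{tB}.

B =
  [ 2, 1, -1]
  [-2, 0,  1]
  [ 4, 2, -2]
e^{tB} =
  [-t^2 + 2*t + 1, t, t^2/2 - t]
  [-2*t, 1, t]
  [-2*t^2 + 4*t, 2*t, t^2 - 2*t + 1]

Strategy: write B = P · J · P⁻¹ where J is a Jordan canonical form, so e^{tB} = P · e^{tJ} · P⁻¹, and e^{tJ} can be computed block-by-block.

B has Jordan form
J =
  [0, 1, 0]
  [0, 0, 1]
  [0, 0, 0]
(up to reordering of blocks).

Per-block formulas:
  For a 3×3 Jordan block J_3(0): exp(t · J_3(0)) = e^(0t)·(I + t·N + (t^2/2)·N^2), where N is the 3×3 nilpotent shift.

After assembling e^{tJ} and conjugating by P, we get:

e^{tB} =
  [-t^2 + 2*t + 1, t, t^2/2 - t]
  [-2*t, 1, t]
  [-2*t^2 + 4*t, 2*t, t^2 - 2*t + 1]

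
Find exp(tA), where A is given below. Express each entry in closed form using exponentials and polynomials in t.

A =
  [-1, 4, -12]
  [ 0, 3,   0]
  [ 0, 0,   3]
e^{tA} =
  [exp(-t), exp(3*t) - exp(-t), -3*exp(3*t) + 3*exp(-t)]
  [0, exp(3*t), 0]
  [0, 0, exp(3*t)]

Strategy: write A = P · J · P⁻¹ where J is a Jordan canonical form, so e^{tA} = P · e^{tJ} · P⁻¹, and e^{tJ} can be computed block-by-block.

A has Jordan form
J =
  [-1, 0, 0]
  [ 0, 3, 0]
  [ 0, 0, 3]
(up to reordering of blocks).

Per-block formulas:
  For a 1×1 block at λ = 3: exp(t · [3]) = [e^(3t)].
  For a 1×1 block at λ = -1: exp(t · [-1]) = [e^(-1t)].

After assembling e^{tJ} and conjugating by P, we get:

e^{tA} =
  [exp(-t), exp(3*t) - exp(-t), -3*exp(3*t) + 3*exp(-t)]
  [0, exp(3*t), 0]
  [0, 0, exp(3*t)]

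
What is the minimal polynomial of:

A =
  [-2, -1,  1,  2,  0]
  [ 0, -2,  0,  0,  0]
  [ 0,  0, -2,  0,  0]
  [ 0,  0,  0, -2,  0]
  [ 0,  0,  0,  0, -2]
x^2 + 4*x + 4

The characteristic polynomial is χ_A(x) = (x + 2)^5, so the eigenvalues are known. The minimal polynomial is
  m_A(x) = Π_λ (x − λ)^{k_λ}
where k_λ is the size of the *largest* Jordan block for λ (equivalently, the smallest k with (A − λI)^k v = 0 for every generalised eigenvector v of λ).

  λ = -2: largest Jordan block has size 2, contributing (x + 2)^2

So m_A(x) = (x + 2)^2 = x^2 + 4*x + 4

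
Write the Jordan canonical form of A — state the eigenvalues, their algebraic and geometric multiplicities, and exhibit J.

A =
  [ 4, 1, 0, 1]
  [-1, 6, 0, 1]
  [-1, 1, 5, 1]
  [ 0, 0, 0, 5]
J_2(5) ⊕ J_1(5) ⊕ J_1(5)

The characteristic polynomial is
  det(x·I − A) = x^4 - 20*x^3 + 150*x^2 - 500*x + 625 = (x - 5)^4

Eigenvalues and multiplicities (the geometric multiplicity of λ is n − rank(A − λI), which equals the number of Jordan blocks for λ):
  λ = 5: algebraic multiplicity = 4, geometric multiplicity = 3

Determining the block sizes for each eigenvalue:
  λ = 5: 3 blocks summing to 4 forces exactly one block of size 2 and the rest size 1 → block sizes [2, 1, 1]

Assembling the blocks gives a Jordan form
J =
  [5, 1, 0, 0]
  [0, 5, 0, 0]
  [0, 0, 5, 0]
  [0, 0, 0, 5]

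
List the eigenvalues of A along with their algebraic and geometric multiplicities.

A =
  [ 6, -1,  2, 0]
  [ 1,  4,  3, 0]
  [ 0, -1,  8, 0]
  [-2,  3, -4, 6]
λ = 6: alg = 4, geom = 2

Step 1 — factor the characteristic polynomial to read off the algebraic multiplicities:
  χ_A(x) = (x - 6)^4

Step 2 — compute geometric multiplicities via the rank-nullity identity g(λ) = n − rank(A − λI):
  rank(A − (6)·I) = 2, so dim ker(A − (6)·I) = n − 2 = 2

Summary:
  λ = 6: algebraic multiplicity = 4, geometric multiplicity = 2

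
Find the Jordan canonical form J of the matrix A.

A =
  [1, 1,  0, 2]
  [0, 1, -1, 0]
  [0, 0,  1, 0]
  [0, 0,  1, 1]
J_3(1) ⊕ J_1(1)

The characteristic polynomial is
  det(x·I − A) = x^4 - 4*x^3 + 6*x^2 - 4*x + 1 = (x - 1)^4

Eigenvalues and multiplicities (the geometric multiplicity of λ is n − rank(A − λI), which equals the number of Jordan blocks for λ):
  λ = 1: algebraic multiplicity = 4, geometric multiplicity = 2

Determining the block sizes for each eigenvalue:
  λ = 1: with am = 4 and gm = 2, the partition is not yet determined (e.g. several partitions of 4 into 2 parts exist). Let N = A − (1)·I. Computing rank(N^1) = 2, rank(N^2) = 1, rank(N^3) = 0; the number of blocks of size ≥ j is rank(N^{j−1}) − rank(N^j), giving [2, 1, 1]. So we have 1 block(s) of size 3, 1 block(s) of size 1 → block sizes [3, 1]

Assembling the blocks gives a Jordan form
J =
  [1, 1, 0, 0]
  [0, 1, 1, 0]
  [0, 0, 1, 0]
  [0, 0, 0, 1]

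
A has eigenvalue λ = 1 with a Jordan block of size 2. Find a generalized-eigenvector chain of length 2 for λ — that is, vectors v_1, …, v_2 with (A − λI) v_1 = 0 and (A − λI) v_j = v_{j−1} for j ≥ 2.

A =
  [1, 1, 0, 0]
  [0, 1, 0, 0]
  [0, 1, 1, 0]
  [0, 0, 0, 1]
A Jordan chain for λ = 1 of length 2:
v_1 = (1, 0, 1, 0)ᵀ
v_2 = (0, 1, 0, 0)ᵀ

Let N = A − (1)·I. We want v_2 with N^2 v_2 = 0 but N^1 v_2 ≠ 0; then v_{j-1} := N · v_j for j = 2, …, 2.

Pick v_2 = (0, 1, 0, 0)ᵀ.
Then v_1 = N · v_2 = (1, 0, 1, 0)ᵀ.

Sanity check: (A − (1)·I) v_1 = (0, 0, 0, 0)ᵀ = 0. ✓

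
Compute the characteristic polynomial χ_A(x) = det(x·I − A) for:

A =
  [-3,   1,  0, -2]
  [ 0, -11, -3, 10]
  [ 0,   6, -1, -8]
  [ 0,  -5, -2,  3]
x^4 + 12*x^3 + 54*x^2 + 108*x + 81

Expanding det(x·I − A) (e.g. by cofactor expansion or by noting that A is similar to its Jordan form J, which has the same characteristic polynomial as A) gives
  χ_A(x) = x^4 + 12*x^3 + 54*x^2 + 108*x + 81
which factors as (x + 3)^4. The eigenvalues (with algebraic multiplicities) are λ = -3 with multiplicity 4.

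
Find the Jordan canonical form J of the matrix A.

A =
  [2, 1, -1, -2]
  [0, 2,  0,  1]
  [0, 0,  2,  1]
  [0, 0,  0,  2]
J_2(2) ⊕ J_2(2)

The characteristic polynomial is
  det(x·I − A) = x^4 - 8*x^3 + 24*x^2 - 32*x + 16 = (x - 2)^4

Eigenvalues and multiplicities (the geometric multiplicity of λ is n − rank(A − λI), which equals the number of Jordan blocks for λ):
  λ = 2: algebraic multiplicity = 4, geometric multiplicity = 2

Determining the block sizes for each eigenvalue:
  λ = 2: with am = 4 and gm = 2, the partition is not yet determined (e.g. several partitions of 4 into 2 parts exist). Let N = A − (2)·I. Computing rank(N^1) = 2, rank(N^2) = 0; the number of blocks of size ≥ j is rank(N^{j−1}) − rank(N^j), giving [2, 2]. So we have 2 block(s) of size 2 → block sizes [2, 2]

Assembling the blocks gives a Jordan form
J =
  [2, 1, 0, 0]
  [0, 2, 0, 0]
  [0, 0, 2, 1]
  [0, 0, 0, 2]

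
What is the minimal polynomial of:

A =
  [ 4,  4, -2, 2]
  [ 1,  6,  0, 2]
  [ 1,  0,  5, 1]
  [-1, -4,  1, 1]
x^2 - 8*x + 16

The characteristic polynomial is χ_A(x) = (x - 4)^4, so the eigenvalues are known. The minimal polynomial is
  m_A(x) = Π_λ (x − λ)^{k_λ}
where k_λ is the size of the *largest* Jordan block for λ (equivalently, the smallest k with (A − λI)^k v = 0 for every generalised eigenvector v of λ).

  λ = 4: largest Jordan block has size 2, contributing (x − 4)^2

So m_A(x) = (x - 4)^2 = x^2 - 8*x + 16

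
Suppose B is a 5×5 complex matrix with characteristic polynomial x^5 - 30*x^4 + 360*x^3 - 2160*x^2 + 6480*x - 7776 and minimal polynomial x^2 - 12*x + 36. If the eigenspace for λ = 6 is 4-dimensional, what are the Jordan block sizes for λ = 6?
Block sizes for λ = 6: [2, 1, 1, 1]

Step 1 — from the characteristic polynomial, algebraic multiplicity of λ = 6 is 5. From dim ker(B − (6)·I) = 4, there are exactly 4 Jordan blocks for λ = 6.
Step 2 — from the minimal polynomial, the factor (x − 6)^2 tells us the largest block for λ = 6 has size 2.
Step 3 — with total size 5, 4 blocks, and largest block 2, the block sizes (in nonincreasing order) are [2, 1, 1, 1].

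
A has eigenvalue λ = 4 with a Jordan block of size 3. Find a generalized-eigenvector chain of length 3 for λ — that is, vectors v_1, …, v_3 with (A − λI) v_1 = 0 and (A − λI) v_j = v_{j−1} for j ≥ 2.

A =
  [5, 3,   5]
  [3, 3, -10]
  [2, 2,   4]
A Jordan chain for λ = 4 of length 3:
v_1 = (20, -20, 8)ᵀ
v_2 = (1, 3, 2)ᵀ
v_3 = (1, 0, 0)ᵀ

Let N = A − (4)·I. We want v_3 with N^3 v_3 = 0 but N^2 v_3 ≠ 0; then v_{j-1} := N · v_j for j = 3, …, 2.

Pick v_3 = (1, 0, 0)ᵀ.
Then v_2 = N · v_3 = (1, 3, 2)ᵀ.
Then v_1 = N · v_2 = (20, -20, 8)ᵀ.

Sanity check: (A − (4)·I) v_1 = (0, 0, 0)ᵀ = 0. ✓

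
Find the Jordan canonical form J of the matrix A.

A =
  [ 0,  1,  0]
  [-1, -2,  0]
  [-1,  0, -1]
J_3(-1)

The characteristic polynomial is
  det(x·I − A) = x^3 + 3*x^2 + 3*x + 1 = (x + 1)^3

Eigenvalues and multiplicities (the geometric multiplicity of λ is n − rank(A − λI), which equals the number of Jordan blocks for λ):
  λ = -1: algebraic multiplicity = 3, geometric multiplicity = 1

Determining the block sizes for each eigenvalue:
  λ = -1: one block (gm = 1), so the single block has size am = 3 → block sizes [3]

Assembling the blocks gives a Jordan form
J =
  [-1,  1,  0]
  [ 0, -1,  1]
  [ 0,  0, -1]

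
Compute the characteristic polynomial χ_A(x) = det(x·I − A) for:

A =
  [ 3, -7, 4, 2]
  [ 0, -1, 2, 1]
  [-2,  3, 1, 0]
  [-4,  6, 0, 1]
x^4 - 4*x^3 + 6*x^2 - 4*x + 1

Expanding det(x·I − A) (e.g. by cofactor expansion or by noting that A is similar to its Jordan form J, which has the same characteristic polynomial as A) gives
  χ_A(x) = x^4 - 4*x^3 + 6*x^2 - 4*x + 1
which factors as (x - 1)^4. The eigenvalues (with algebraic multiplicities) are λ = 1 with multiplicity 4.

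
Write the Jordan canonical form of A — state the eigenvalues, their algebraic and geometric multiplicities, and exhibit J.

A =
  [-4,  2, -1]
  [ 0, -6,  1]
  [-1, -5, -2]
J_3(-4)

The characteristic polynomial is
  det(x·I − A) = x^3 + 12*x^2 + 48*x + 64 = (x + 4)^3

Eigenvalues and multiplicities (the geometric multiplicity of λ is n − rank(A − λI), which equals the number of Jordan blocks for λ):
  λ = -4: algebraic multiplicity = 3, geometric multiplicity = 1

Determining the block sizes for each eigenvalue:
  λ = -4: one block (gm = 1), so the single block has size am = 3 → block sizes [3]

Assembling the blocks gives a Jordan form
J =
  [-4,  1,  0]
  [ 0, -4,  1]
  [ 0,  0, -4]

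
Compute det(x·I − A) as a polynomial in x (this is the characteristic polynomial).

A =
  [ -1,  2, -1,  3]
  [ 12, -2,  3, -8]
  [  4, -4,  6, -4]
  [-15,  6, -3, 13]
x^4 - 16*x^3 + 96*x^2 - 256*x + 256

Expanding det(x·I − A) (e.g. by cofactor expansion or by noting that A is similar to its Jordan form J, which has the same characteristic polynomial as A) gives
  χ_A(x) = x^4 - 16*x^3 + 96*x^2 - 256*x + 256
which factors as (x - 4)^4. The eigenvalues (with algebraic multiplicities) are λ = 4 with multiplicity 4.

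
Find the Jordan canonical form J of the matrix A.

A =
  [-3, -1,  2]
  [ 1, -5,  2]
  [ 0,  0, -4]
J_2(-4) ⊕ J_1(-4)

The characteristic polynomial is
  det(x·I − A) = x^3 + 12*x^2 + 48*x + 64 = (x + 4)^3

Eigenvalues and multiplicities (the geometric multiplicity of λ is n − rank(A − λI), which equals the number of Jordan blocks for λ):
  λ = -4: algebraic multiplicity = 3, geometric multiplicity = 2

Determining the block sizes for each eigenvalue:
  λ = -4: 2 blocks summing to 3 forces exactly one block of size 2 and the rest size 1 → block sizes [2, 1]

Assembling the blocks gives a Jordan form
J =
  [-4,  1,  0]
  [ 0, -4,  0]
  [ 0,  0, -4]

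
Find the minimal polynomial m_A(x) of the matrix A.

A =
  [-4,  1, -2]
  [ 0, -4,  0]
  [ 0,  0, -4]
x^2 + 8*x + 16

The characteristic polynomial is χ_A(x) = (x + 4)^3, so the eigenvalues are known. The minimal polynomial is
  m_A(x) = Π_λ (x − λ)^{k_λ}
where k_λ is the size of the *largest* Jordan block for λ (equivalently, the smallest k with (A − λI)^k v = 0 for every generalised eigenvector v of λ).

  λ = -4: largest Jordan block has size 2, contributing (x + 4)^2

So m_A(x) = (x + 4)^2 = x^2 + 8*x + 16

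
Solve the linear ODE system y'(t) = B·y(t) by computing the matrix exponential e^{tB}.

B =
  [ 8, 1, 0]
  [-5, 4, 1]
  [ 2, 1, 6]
e^{tB} =
  [-t^2*exp(6*t)/2 + 2*t*exp(6*t) + exp(6*t), t*exp(6*t), t^2*exp(6*t)/2]
  [t^2*exp(6*t) - 5*t*exp(6*t), -2*t*exp(6*t) + exp(6*t), -t^2*exp(6*t) + t*exp(6*t)]
  [-t^2*exp(6*t)/2 + 2*t*exp(6*t), t*exp(6*t), t^2*exp(6*t)/2 + exp(6*t)]

Strategy: write B = P · J · P⁻¹ where J is a Jordan canonical form, so e^{tB} = P · e^{tJ} · P⁻¹, and e^{tJ} can be computed block-by-block.

B has Jordan form
J =
  [6, 1, 0]
  [0, 6, 1]
  [0, 0, 6]
(up to reordering of blocks).

Per-block formulas:
  For a 3×3 Jordan block J_3(6): exp(t · J_3(6)) = e^(6t)·(I + t·N + (t^2/2)·N^2), where N is the 3×3 nilpotent shift.

After assembling e^{tJ} and conjugating by P, we get:

e^{tB} =
  [-t^2*exp(6*t)/2 + 2*t*exp(6*t) + exp(6*t), t*exp(6*t), t^2*exp(6*t)/2]
  [t^2*exp(6*t) - 5*t*exp(6*t), -2*t*exp(6*t) + exp(6*t), -t^2*exp(6*t) + t*exp(6*t)]
  [-t^2*exp(6*t)/2 + 2*t*exp(6*t), t*exp(6*t), t^2*exp(6*t)/2 + exp(6*t)]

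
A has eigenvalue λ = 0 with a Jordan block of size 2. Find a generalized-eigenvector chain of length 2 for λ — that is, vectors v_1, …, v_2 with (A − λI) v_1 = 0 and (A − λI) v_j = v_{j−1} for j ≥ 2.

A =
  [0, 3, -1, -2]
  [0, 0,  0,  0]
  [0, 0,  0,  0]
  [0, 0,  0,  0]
A Jordan chain for λ = 0 of length 2:
v_1 = (3, 0, 0, 0)ᵀ
v_2 = (0, 1, 0, 0)ᵀ

Let N = A − (0)·I. We want v_2 with N^2 v_2 = 0 but N^1 v_2 ≠ 0; then v_{j-1} := N · v_j for j = 2, …, 2.

Pick v_2 = (0, 1, 0, 0)ᵀ.
Then v_1 = N · v_2 = (3, 0, 0, 0)ᵀ.

Sanity check: (A − (0)·I) v_1 = (0, 0, 0, 0)ᵀ = 0. ✓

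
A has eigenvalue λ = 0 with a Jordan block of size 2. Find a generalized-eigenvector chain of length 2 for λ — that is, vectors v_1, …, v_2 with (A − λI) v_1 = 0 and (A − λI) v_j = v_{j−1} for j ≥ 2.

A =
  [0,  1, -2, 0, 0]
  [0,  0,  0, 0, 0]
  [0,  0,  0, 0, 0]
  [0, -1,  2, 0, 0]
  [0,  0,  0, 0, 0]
A Jordan chain for λ = 0 of length 2:
v_1 = (1, 0, 0, -1, 0)ᵀ
v_2 = (0, 1, 0, 0, 0)ᵀ

Let N = A − (0)·I. We want v_2 with N^2 v_2 = 0 but N^1 v_2 ≠ 0; then v_{j-1} := N · v_j for j = 2, …, 2.

Pick v_2 = (0, 1, 0, 0, 0)ᵀ.
Then v_1 = N · v_2 = (1, 0, 0, -1, 0)ᵀ.

Sanity check: (A − (0)·I) v_1 = (0, 0, 0, 0, 0)ᵀ = 0. ✓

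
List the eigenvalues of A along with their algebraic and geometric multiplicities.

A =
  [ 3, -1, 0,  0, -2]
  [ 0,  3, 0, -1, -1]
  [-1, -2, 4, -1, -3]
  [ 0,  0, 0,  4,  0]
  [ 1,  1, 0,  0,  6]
λ = 4: alg = 5, geom = 3

Step 1 — factor the characteristic polynomial to read off the algebraic multiplicities:
  χ_A(x) = (x - 4)^5

Step 2 — compute geometric multiplicities via the rank-nullity identity g(λ) = n − rank(A − λI):
  rank(A − (4)·I) = 2, so dim ker(A − (4)·I) = n − 2 = 3

Summary:
  λ = 4: algebraic multiplicity = 5, geometric multiplicity = 3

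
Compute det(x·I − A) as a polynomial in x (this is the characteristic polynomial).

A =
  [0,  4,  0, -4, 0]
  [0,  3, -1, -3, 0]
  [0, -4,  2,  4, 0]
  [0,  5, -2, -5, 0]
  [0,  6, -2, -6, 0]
x^5

Expanding det(x·I − A) (e.g. by cofactor expansion or by noting that A is similar to its Jordan form J, which has the same characteristic polynomial as A) gives
  χ_A(x) = x^5
which factors as x^5. The eigenvalues (with algebraic multiplicities) are λ = 0 with multiplicity 5.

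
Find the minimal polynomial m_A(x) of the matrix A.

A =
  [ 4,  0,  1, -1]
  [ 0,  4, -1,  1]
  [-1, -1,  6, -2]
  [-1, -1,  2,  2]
x^2 - 8*x + 16

The characteristic polynomial is χ_A(x) = (x - 4)^4, so the eigenvalues are known. The minimal polynomial is
  m_A(x) = Π_λ (x − λ)^{k_λ}
where k_λ is the size of the *largest* Jordan block for λ (equivalently, the smallest k with (A − λI)^k v = 0 for every generalised eigenvector v of λ).

  λ = 4: largest Jordan block has size 2, contributing (x − 4)^2

So m_A(x) = (x - 4)^2 = x^2 - 8*x + 16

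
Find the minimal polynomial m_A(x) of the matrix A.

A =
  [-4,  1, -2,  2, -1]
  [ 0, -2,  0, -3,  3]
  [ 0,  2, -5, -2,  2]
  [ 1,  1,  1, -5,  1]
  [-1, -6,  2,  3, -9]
x^3 + 15*x^2 + 75*x + 125

The characteristic polynomial is χ_A(x) = (x + 5)^5, so the eigenvalues are known. The minimal polynomial is
  m_A(x) = Π_λ (x − λ)^{k_λ}
where k_λ is the size of the *largest* Jordan block for λ (equivalently, the smallest k with (A − λI)^k v = 0 for every generalised eigenvector v of λ).

  λ = -5: largest Jordan block has size 3, contributing (x + 5)^3

So m_A(x) = (x + 5)^3 = x^3 + 15*x^2 + 75*x + 125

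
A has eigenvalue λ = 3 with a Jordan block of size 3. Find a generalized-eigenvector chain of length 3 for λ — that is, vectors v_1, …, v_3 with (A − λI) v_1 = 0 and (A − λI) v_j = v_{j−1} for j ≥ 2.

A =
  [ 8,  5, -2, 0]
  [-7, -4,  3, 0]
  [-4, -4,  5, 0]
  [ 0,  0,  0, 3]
A Jordan chain for λ = 3 of length 3:
v_1 = (-2, 2, 0, 0)ᵀ
v_2 = (5, -7, -4, 0)ᵀ
v_3 = (1, 0, 0, 0)ᵀ

Let N = A − (3)·I. We want v_3 with N^3 v_3 = 0 but N^2 v_3 ≠ 0; then v_{j-1} := N · v_j for j = 3, …, 2.

Pick v_3 = (1, 0, 0, 0)ᵀ.
Then v_2 = N · v_3 = (5, -7, -4, 0)ᵀ.
Then v_1 = N · v_2 = (-2, 2, 0, 0)ᵀ.

Sanity check: (A − (3)·I) v_1 = (0, 0, 0, 0)ᵀ = 0. ✓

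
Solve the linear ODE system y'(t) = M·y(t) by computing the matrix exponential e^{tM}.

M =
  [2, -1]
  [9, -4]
e^{tM} =
  [3*t*exp(-t) + exp(-t), -t*exp(-t)]
  [9*t*exp(-t), -3*t*exp(-t) + exp(-t)]

Strategy: write M = P · J · P⁻¹ where J is a Jordan canonical form, so e^{tM} = P · e^{tJ} · P⁻¹, and e^{tJ} can be computed block-by-block.

M has Jordan form
J =
  [-1,  1]
  [ 0, -1]
(up to reordering of blocks).

Per-block formulas:
  For a 2×2 Jordan block J_2(-1): exp(t · J_2(-1)) = e^(-1t)·(I + t·N), where N is the 2×2 nilpotent shift.

After assembling e^{tJ} and conjugating by P, we get:

e^{tM} =
  [3*t*exp(-t) + exp(-t), -t*exp(-t)]
  [9*t*exp(-t), -3*t*exp(-t) + exp(-t)]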